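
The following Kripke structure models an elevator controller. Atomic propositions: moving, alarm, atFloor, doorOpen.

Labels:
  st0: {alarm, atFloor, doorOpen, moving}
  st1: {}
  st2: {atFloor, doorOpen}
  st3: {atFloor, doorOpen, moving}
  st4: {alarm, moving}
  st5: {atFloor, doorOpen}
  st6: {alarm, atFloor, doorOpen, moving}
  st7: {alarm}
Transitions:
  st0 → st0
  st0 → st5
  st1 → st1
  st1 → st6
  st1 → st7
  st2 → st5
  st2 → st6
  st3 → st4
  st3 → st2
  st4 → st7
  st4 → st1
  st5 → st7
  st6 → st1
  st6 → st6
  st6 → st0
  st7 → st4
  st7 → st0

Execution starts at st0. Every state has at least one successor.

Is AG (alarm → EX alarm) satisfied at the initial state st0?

Yes

States satisfying alarm → EX alarm: {st0, st1, st2, st3, st4, st5, st6, st7}.
States satisfying AG (alarm → EX alarm): {st0, st1, st2, st3, st4, st5, st6, st7}.
Every state reachable from st0 satisfies alarm → EX alarm.
st0 ∈ Sat(AG (alarm → EX alarm)).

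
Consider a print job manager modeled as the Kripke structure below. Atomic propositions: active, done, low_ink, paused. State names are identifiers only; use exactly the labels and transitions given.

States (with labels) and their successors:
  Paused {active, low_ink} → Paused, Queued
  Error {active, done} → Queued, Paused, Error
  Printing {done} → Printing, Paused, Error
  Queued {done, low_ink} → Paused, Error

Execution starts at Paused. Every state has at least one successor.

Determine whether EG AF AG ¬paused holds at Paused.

Holds

States satisfying AF AG ¬paused: {Paused, Error, Printing, Queued}.
States satisfying EG AF AG ¬paused: {Paused, Error, Printing, Queued}.
Paused ∈ Sat(EG AF AG ¬paused).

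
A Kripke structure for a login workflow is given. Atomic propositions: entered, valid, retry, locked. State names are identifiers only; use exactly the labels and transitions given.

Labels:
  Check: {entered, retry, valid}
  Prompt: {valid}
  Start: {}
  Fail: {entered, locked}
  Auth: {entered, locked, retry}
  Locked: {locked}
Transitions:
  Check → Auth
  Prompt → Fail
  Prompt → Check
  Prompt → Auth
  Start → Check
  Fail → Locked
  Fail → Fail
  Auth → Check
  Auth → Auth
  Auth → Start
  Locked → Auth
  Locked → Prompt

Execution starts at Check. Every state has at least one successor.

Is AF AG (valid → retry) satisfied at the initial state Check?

Satisfied

States satisfying AG (valid → retry): {Check, Start, Auth}.
States satisfying AF AG (valid → retry): {Check, Start, Auth}.
Check ∈ Sat(AF AG (valid → retry)).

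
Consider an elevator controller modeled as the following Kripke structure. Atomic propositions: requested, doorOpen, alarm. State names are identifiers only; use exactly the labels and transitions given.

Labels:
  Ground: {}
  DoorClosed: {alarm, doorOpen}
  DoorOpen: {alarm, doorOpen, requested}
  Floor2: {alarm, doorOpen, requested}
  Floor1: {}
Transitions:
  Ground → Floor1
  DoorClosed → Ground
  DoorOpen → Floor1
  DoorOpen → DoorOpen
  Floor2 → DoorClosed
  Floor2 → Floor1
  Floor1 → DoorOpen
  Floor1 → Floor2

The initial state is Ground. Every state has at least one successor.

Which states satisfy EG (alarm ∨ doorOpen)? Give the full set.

{DoorOpen}

States satisfying alarm ∨ doorOpen: {DoorClosed, DoorOpen, Floor2}.
States satisfying EG (alarm ∨ doorOpen): {DoorOpen}.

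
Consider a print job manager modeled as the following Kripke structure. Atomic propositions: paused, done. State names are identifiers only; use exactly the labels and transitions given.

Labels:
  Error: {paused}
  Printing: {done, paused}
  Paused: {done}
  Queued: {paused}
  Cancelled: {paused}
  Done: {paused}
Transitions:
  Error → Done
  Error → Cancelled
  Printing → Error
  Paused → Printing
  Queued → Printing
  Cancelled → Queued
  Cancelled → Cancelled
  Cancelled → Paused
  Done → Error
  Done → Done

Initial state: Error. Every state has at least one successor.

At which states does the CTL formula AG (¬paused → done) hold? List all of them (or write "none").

States satisfying ¬paused → done: {Error, Printing, Paused, Queued, Cancelled, Done}.
States satisfying AG (¬paused → done): {Error, Printing, Paused, Queued, Cancelled, Done}.

{Error, Printing, Paused, Queued, Cancelled, Done}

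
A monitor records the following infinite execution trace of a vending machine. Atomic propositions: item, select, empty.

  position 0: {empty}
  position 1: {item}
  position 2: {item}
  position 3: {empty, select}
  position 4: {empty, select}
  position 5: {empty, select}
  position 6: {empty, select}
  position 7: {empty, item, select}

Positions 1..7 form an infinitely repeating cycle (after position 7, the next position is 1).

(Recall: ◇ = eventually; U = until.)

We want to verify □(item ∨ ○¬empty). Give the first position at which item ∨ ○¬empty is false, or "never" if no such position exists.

Check item ∨ ○¬empty at each position in order: 0 ✓, 1 ✓, 2 ✓.
At position 3 the labels are {empty, select} and the next position 4 has {empty, select}, so item ∨ ○¬empty is false there. This is the first violation.

3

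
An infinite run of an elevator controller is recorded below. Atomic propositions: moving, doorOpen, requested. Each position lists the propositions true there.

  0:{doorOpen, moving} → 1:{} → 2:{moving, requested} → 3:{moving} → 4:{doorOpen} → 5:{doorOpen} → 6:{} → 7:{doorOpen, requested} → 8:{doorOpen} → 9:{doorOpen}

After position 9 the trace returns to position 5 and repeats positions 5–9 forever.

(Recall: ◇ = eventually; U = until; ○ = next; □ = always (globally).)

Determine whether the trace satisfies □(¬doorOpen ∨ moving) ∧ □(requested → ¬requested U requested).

No

¬doorOpen ∨ moving must hold at every position from 0 onward. It fails at position 4, so □(¬doorOpen ∨ moving) is false.
requested → ¬requested U requested holds at every position 0..9, and those are all positions ever visited, so □(requested → ¬requested U requested) holds.
Positions where requested holds: 2, 7.
Check ¬requested U requested at each: 2→ok, 7→ok.
At position 0: □(¬doorOpen ∨ moving) is false; □(requested → ¬requested U requested) is true; so □(¬doorOpen ∨ moving) ∧ □(requested → ¬requested U requested) is false.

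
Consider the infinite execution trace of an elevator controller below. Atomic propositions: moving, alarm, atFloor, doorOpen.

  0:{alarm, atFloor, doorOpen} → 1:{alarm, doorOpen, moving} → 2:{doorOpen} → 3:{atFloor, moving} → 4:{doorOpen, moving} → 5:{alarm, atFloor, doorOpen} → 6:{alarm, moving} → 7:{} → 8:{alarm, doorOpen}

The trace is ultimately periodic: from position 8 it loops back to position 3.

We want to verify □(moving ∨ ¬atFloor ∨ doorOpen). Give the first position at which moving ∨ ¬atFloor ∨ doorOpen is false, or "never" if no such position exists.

never

moving ∨ ¬atFloor ∨ doorOpen holds at every position 0..8, and those are all the positions the trace ever visits, so the invariant □(moving ∨ ¬atFloor ∨ doorOpen) is never violated.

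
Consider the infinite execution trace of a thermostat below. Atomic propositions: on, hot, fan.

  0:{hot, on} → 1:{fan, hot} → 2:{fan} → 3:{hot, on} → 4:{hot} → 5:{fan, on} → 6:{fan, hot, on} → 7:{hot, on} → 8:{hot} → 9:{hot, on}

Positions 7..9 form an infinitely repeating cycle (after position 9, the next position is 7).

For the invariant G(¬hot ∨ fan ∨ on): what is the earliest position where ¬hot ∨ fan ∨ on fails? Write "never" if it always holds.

Check ¬hot ∨ fan ∨ on at each position in order: 0 ✓, 1 ✓, 2 ✓, 3 ✓.
At position 4 the labels are {hot}, so ¬hot ∨ fan ∨ on is false there. This is the first violation.

4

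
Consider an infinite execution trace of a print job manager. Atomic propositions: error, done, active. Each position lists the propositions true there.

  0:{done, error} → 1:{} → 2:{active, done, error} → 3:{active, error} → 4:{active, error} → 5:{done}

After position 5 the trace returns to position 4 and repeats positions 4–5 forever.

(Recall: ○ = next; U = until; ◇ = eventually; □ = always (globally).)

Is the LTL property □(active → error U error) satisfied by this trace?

Satisfied

active → error U error holds at every position 0..5, and those are all positions ever visited, so □(active → error U error) holds.
Positions where active holds: 2, 3, 4.
Check error U error at each: 2→ok, 3→ok, 4→ok.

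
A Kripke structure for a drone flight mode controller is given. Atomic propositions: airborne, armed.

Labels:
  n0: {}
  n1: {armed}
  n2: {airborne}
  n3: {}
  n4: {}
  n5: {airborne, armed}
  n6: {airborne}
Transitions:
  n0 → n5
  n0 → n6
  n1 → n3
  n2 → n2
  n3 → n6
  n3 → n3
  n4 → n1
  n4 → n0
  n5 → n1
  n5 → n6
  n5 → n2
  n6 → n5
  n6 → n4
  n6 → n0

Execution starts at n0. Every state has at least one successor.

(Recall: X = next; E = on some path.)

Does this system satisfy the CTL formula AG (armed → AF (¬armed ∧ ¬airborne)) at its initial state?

States satisfying armed → AF (¬armed ∧ ¬airborne): {n0, n1, n2, n3, n4, n6}.
States satisfying AG (armed → AF (¬armed ∧ ¬airborne)): {n2}.
n5 is reachable from n0 and violates armed → AF (¬armed ∧ ¬airborne), so AG fails at n0.
n0 ∉ Sat(AG (armed → AF (¬armed ∧ ¬airborne))).

No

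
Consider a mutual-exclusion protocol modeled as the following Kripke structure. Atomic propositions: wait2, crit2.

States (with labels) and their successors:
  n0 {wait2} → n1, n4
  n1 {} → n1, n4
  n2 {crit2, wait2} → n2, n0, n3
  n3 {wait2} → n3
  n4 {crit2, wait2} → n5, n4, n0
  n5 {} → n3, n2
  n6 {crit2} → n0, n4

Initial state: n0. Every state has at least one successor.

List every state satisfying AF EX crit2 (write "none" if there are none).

States satisfying EX crit2: {n0, n1, n2, n4, n5, n6}.
States satisfying AF EX crit2: {n0, n1, n2, n4, n5, n6}.

{n0, n1, n2, n4, n5, n6}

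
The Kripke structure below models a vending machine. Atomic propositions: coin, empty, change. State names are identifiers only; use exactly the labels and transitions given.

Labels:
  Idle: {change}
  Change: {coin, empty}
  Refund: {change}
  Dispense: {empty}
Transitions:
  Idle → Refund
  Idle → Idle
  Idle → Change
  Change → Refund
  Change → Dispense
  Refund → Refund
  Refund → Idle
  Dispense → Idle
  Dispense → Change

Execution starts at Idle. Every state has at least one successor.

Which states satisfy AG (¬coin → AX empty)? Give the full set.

States satisfying ¬coin → AX empty: {Change}.
States satisfying AG (¬coin → AX empty): ∅.

none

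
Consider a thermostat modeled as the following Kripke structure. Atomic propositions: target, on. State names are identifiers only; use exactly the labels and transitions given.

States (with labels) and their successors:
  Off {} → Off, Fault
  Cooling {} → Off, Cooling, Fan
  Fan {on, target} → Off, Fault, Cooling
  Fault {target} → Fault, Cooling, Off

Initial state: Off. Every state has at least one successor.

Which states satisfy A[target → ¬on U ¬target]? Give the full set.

{Off, Cooling}

States satisfying target → ¬on: {Off, Cooling, Fault}.
States satisfying ¬target: {Off, Cooling}.
States satisfying A[target → ¬on U ¬target]: {Off, Cooling}.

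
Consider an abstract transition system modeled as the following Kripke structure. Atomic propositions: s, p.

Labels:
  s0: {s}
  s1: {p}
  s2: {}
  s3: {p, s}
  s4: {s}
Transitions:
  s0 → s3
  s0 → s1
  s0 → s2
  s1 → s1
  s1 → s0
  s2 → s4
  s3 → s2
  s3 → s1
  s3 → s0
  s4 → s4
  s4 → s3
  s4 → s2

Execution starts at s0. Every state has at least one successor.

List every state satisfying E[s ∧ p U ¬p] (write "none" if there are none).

States satisfying s ∧ p: {s3}.
States satisfying ¬p: {s0, s2, s4}.
States satisfying E[s ∧ p U ¬p]: {s0, s2, s3, s4}.

{s0, s2, s3, s4}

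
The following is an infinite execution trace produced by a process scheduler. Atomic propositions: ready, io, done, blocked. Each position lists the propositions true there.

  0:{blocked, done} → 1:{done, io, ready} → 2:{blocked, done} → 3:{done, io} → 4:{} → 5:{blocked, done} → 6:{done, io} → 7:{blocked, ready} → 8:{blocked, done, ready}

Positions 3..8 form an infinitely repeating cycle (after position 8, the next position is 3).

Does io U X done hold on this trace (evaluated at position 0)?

Walking from position 0: X done first holds at position 0, and io holds at every earlier position along the way, so io U X done holds.

Yes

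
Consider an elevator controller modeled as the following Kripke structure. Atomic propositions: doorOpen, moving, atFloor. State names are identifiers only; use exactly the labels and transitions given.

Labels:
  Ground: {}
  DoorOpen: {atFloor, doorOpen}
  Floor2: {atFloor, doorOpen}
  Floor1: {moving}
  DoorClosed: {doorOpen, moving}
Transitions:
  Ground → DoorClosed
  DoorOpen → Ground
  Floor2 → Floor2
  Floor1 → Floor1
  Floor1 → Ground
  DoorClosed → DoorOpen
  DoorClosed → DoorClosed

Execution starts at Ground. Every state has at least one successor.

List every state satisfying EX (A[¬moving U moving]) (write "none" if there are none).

{Ground, DoorOpen, Floor1, DoorClosed}

States satisfying A[¬moving U moving]: {Ground, DoorOpen, Floor1, DoorClosed}.
States satisfying EX (A[¬moving U moving]): {Ground, DoorOpen, Floor1, DoorClosed}.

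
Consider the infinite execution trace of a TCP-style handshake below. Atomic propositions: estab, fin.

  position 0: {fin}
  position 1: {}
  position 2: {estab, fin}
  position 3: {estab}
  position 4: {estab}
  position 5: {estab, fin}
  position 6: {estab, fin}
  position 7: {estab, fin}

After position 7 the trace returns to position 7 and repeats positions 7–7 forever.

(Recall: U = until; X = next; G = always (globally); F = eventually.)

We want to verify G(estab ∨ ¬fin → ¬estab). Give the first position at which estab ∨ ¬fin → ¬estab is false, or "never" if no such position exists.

2

Check estab ∨ ¬fin → ¬estab at each position in order: 0 ✓, 1 ✓.
At position 2 the labels are {estab, fin}, so estab ∨ ¬fin → ¬estab is false there. This is the first violation.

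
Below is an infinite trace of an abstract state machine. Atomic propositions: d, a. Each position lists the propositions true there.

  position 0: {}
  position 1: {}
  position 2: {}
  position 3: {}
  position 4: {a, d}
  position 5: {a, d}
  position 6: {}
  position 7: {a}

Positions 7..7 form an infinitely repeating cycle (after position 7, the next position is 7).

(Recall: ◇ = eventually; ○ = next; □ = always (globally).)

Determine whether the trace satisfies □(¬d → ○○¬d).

¬d → ○○¬d must hold at every position from 0 onward. It fails at position 2, so □(¬d → ○○¬d) is false.
Positions where ¬d holds: 0, 1, 2, 3, 6, 7.
Check ○○¬d at each: 0→ok, 1→ok, 2→fails, 3→fails, 6→ok, 7→ok.

Violated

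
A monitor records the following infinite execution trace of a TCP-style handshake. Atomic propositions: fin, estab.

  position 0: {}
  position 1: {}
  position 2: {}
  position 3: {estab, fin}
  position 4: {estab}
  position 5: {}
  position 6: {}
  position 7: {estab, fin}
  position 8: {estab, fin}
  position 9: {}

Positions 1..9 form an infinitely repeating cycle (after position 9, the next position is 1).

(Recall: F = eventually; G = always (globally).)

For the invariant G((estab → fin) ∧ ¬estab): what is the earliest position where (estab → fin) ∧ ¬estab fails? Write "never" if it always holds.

Check (estab → fin) ∧ ¬estab at each position in order: 0 ✓, 1 ✓, 2 ✓.
At position 3 the labels are {estab, fin}, so (estab → fin) ∧ ¬estab is false there. This is the first violation.

3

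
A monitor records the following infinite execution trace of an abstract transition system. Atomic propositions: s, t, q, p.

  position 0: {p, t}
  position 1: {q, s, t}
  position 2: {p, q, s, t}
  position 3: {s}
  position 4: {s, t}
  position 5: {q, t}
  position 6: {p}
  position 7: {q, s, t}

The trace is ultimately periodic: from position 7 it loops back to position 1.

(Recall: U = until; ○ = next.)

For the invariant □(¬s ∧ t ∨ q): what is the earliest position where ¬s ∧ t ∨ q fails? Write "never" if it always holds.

3

Check ¬s ∧ t ∨ q at each position in order: 0 ✓, 1 ✓, 2 ✓.
At position 3 the labels are {s}, so ¬s ∧ t ∨ q is false there. This is the first violation.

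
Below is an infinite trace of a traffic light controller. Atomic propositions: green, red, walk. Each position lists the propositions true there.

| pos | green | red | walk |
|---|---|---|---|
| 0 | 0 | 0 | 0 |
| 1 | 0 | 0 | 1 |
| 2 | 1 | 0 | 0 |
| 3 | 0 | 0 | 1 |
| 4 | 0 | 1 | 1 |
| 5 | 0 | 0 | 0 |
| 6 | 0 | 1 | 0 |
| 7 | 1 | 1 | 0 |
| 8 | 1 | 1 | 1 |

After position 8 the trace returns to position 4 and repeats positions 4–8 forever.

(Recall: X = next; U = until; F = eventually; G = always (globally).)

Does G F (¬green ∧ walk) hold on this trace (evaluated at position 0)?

F (¬green ∧ walk) holds at every position 0..8, and those are all positions ever visited, so G F (¬green ∧ walk) holds.

Holds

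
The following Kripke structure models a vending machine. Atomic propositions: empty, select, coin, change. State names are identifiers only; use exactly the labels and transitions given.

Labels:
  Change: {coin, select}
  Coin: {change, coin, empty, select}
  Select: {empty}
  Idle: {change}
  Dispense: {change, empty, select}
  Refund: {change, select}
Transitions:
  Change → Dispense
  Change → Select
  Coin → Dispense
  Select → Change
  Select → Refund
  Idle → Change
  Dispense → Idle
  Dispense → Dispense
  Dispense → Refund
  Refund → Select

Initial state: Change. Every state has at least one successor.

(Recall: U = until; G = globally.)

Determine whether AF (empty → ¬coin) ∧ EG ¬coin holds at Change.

Violated

States satisfying empty → ¬coin: {Change, Select, Idle, Dispense, Refund}.
States satisfying AF (empty → ¬coin): {Change, Coin, Select, Idle, Dispense, Refund}.
States satisfying ¬coin: {Select, Idle, Dispense, Refund}.
States satisfying EG ¬coin: {Select, Dispense, Refund}.
States satisfying AF (empty → ¬coin) ∧ EG ¬coin: {Select, Dispense, Refund}.
Change ∉ Sat(AF (empty → ¬coin) ∧ EG ¬coin).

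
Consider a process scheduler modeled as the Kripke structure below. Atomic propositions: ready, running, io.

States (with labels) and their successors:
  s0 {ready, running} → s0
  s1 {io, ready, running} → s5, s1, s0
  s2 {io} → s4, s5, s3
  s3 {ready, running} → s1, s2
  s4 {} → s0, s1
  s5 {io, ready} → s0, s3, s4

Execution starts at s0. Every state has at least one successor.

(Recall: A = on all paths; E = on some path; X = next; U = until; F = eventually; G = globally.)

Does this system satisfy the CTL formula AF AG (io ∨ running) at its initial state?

Holds

States satisfying AG (io ∨ running): {s0}.
States satisfying AF AG (io ∨ running): {s0}.
s0 ∈ Sat(AF AG (io ∨ running)).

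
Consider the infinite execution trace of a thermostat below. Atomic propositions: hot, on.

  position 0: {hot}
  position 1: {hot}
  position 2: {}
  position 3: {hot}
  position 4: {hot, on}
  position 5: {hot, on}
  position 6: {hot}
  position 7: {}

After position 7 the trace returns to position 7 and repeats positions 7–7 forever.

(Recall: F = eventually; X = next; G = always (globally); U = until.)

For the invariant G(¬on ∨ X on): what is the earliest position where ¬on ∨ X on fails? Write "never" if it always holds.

Check ¬on ∨ X on at each position in order: 0 ✓, 1 ✓, 2 ✓, 3 ✓, 4 ✓.
At position 5 the labels are {hot, on} and the next position 6 has {hot}, so ¬on ∨ X on is false there. This is the first violation.

5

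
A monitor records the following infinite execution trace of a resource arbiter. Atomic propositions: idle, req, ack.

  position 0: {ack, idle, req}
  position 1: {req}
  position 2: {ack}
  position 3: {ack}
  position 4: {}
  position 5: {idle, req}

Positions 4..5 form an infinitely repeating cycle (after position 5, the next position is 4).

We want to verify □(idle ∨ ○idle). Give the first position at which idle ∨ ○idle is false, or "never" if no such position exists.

Check idle ∨ ○idle at each position in order: 0 ✓.
At position 1 the labels are {req} and the next position 2 has {ack}, so idle ∨ ○idle is false there. This is the first violation.

1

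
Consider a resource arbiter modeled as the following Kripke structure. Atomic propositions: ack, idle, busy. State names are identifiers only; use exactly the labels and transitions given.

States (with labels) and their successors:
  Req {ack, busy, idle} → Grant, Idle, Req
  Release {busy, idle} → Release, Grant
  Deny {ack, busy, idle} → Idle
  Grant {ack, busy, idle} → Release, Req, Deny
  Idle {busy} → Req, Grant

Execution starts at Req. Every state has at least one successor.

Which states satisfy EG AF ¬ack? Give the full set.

States satisfying AF ¬ack: {Release, Deny, Idle}.
States satisfying EG AF ¬ack: {Release}.

{Release}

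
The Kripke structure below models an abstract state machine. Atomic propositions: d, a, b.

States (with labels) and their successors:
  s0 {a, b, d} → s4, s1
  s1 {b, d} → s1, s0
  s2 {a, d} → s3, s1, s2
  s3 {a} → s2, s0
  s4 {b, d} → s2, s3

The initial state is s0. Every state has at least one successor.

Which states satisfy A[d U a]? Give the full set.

{s0, s2, s3, s4}

States satisfying d: {s0, s1, s2, s4}.
States satisfying a: {s0, s2, s3}.
States satisfying A[d U a]: {s0, s2, s3, s4}.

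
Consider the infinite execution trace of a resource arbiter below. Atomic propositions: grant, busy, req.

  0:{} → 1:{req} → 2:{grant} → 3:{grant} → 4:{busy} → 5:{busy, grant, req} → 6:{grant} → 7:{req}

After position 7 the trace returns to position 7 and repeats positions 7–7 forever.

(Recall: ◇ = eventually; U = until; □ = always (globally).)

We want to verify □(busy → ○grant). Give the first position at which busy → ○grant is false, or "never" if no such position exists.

never

busy → ○grant holds at every position 0..7, and those are all the positions the trace ever visits, so the invariant □(busy → ○grant) is never violated.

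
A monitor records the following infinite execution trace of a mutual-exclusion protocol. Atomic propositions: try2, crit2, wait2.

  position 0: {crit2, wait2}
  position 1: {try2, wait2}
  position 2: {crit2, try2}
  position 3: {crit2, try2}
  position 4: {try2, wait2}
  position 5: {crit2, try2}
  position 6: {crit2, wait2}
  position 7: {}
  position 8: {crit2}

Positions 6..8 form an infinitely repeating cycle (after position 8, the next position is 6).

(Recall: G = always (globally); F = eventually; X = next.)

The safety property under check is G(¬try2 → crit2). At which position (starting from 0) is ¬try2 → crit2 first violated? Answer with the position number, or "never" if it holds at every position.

7

Check ¬try2 → crit2 at each position in order: 0 ✓, 1 ✓, 2 ✓, 3 ✓, 4 ✓, 5 ✓, 6 ✓.
At position 7 the labels are {}, so ¬try2 → crit2 is false there. This is the first violation.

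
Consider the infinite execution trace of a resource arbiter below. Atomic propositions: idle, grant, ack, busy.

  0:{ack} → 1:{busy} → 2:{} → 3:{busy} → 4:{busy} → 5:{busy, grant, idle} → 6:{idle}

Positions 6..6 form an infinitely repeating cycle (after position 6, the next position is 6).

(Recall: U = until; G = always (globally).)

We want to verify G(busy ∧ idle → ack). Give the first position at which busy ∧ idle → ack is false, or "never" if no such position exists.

Check busy ∧ idle → ack at each position in order: 0 ✓, 1 ✓, 2 ✓, 3 ✓, 4 ✓.
At position 5 the labels are {busy, grant, idle}, so busy ∧ idle → ack is false there. This is the first violation.

5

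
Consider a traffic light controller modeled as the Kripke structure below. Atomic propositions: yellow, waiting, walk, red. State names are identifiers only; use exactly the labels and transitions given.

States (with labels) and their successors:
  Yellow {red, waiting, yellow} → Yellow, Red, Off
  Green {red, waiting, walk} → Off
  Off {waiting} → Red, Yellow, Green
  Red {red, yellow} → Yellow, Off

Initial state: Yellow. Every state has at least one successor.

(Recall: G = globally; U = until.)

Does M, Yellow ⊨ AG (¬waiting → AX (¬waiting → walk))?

Yes

States satisfying ¬waiting → AX (¬waiting → walk): {Yellow, Green, Off, Red}.
States satisfying AG (¬waiting → AX (¬waiting → walk)): {Yellow, Green, Off, Red}.
Every state reachable from Yellow satisfies ¬waiting → AX (¬waiting → walk).
Yellow ∈ Sat(AG (¬waiting → AX (¬waiting → walk))).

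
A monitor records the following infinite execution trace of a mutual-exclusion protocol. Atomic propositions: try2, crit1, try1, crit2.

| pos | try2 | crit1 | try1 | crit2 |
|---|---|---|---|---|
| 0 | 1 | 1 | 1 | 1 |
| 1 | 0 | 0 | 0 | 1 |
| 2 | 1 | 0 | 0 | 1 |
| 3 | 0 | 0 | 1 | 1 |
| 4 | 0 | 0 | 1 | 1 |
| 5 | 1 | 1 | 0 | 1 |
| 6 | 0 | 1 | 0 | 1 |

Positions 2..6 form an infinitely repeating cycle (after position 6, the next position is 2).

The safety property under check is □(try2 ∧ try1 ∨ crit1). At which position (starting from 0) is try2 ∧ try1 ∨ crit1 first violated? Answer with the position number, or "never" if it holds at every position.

1

Check try2 ∧ try1 ∨ crit1 at each position in order: 0 ✓.
At position 1 the labels are {crit2}, so try2 ∧ try1 ∨ crit1 is false there. This is the first violation.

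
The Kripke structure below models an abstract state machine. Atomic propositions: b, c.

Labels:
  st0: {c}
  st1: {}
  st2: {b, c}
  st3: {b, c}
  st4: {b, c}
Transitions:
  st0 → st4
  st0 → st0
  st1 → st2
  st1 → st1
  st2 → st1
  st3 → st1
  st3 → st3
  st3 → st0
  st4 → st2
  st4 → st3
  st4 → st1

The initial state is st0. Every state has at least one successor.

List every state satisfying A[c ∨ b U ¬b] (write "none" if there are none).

States satisfying c ∨ b: {st0, st2, st3, st4}.
States satisfying ¬b: {st0, st1}.
States satisfying A[c ∨ b U ¬b]: {st0, st1, st2}.

{st0, st1, st2}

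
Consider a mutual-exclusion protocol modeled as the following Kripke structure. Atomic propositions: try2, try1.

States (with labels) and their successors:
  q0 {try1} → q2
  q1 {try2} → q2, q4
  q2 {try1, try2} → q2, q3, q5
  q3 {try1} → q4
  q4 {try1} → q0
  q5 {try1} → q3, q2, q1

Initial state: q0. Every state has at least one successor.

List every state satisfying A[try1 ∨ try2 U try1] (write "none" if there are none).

{q0, q1, q2, q3, q4, q5}

States satisfying try1 ∨ try2: {q0, q1, q2, q3, q4, q5}.
States satisfying try1: {q0, q2, q3, q4, q5}.
States satisfying A[try1 ∨ try2 U try1]: {q0, q1, q2, q3, q4, q5}.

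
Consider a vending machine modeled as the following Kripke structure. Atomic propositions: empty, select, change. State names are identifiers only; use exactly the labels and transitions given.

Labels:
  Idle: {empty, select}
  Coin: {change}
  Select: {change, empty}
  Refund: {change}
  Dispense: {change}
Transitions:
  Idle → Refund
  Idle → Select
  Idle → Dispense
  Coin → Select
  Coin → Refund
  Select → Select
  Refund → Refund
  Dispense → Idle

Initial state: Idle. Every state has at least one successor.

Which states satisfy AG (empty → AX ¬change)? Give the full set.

{Refund}

States satisfying empty → AX ¬change: {Coin, Refund, Dispense}.
States satisfying AG (empty → AX ¬change): {Refund}.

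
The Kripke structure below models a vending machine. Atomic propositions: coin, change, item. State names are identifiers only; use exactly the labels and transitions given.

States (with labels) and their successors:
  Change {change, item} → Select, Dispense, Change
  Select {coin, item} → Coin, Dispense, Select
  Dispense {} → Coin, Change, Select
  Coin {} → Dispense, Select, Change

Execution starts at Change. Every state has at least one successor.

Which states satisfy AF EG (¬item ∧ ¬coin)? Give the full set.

{Dispense, Coin}

States satisfying EG (¬item ∧ ¬coin): {Dispense, Coin}.
States satisfying AF EG (¬item ∧ ¬coin): {Dispense, Coin}.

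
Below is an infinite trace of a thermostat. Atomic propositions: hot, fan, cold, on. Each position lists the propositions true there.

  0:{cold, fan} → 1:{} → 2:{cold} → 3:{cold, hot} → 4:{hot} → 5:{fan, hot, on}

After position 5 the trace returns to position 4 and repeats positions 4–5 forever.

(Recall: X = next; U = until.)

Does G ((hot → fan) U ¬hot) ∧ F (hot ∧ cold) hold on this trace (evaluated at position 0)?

(hot → fan) U ¬hot must hold at every position from 0 onward. It fails at position 3, so G ((hot → fan) U ¬hot) is false.
hot ∧ cold holds at position 3, which is reachable from 0, so F (hot ∧ cold) holds.
At position 0: G ((hot → fan) U ¬hot) is false; F (hot ∧ cold) is true; so G ((hot → fan) U ¬hot) ∧ F (hot ∧ cold) is false.

Violated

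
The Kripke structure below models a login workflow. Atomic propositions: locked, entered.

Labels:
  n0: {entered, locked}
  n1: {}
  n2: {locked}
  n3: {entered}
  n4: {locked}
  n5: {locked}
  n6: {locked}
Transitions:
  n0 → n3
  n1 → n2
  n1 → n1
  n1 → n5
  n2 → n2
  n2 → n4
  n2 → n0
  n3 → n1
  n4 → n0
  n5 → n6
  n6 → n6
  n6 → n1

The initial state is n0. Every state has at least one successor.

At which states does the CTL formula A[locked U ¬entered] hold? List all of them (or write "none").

States satisfying locked: {n0, n2, n4, n5, n6}.
States satisfying ¬entered: {n1, n2, n4, n5, n6}.
States satisfying A[locked U ¬entered]: {n1, n2, n4, n5, n6}.

{n1, n2, n4, n5, n6}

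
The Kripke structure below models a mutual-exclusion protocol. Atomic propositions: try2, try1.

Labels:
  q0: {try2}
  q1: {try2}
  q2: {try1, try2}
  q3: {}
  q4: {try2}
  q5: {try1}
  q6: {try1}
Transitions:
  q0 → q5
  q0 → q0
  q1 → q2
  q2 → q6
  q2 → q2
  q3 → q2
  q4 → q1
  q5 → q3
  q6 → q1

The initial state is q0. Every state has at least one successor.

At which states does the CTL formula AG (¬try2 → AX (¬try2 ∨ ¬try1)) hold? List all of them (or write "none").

{q1, q2, q4, q6}

States satisfying ¬try2 → AX (¬try2 ∨ ¬try1): {q0, q1, q2, q4, q5, q6}.
States satisfying AG (¬try2 → AX (¬try2 ∨ ¬try1)): {q1, q2, q4, q6}.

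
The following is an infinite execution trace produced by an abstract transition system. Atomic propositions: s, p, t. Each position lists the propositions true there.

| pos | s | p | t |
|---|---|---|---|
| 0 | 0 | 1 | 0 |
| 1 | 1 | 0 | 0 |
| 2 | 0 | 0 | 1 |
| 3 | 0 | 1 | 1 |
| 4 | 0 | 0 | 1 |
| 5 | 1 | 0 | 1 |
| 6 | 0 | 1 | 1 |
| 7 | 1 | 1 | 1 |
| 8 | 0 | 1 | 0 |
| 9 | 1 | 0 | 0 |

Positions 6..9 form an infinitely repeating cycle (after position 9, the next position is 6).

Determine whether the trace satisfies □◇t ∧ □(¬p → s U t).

Satisfied

◇t holds at every position 0..9, and those are all positions ever visited, so □◇t holds.
¬p → s U t holds at every position 0..9, and those are all positions ever visited, so □(¬p → s U t) holds.
Positions where ¬p holds: 1, 2, 4, 5, 9.
Check s U t at each: 1→ok, 2→ok, 4→ok, 5→ok, 9→ok.
At position 0: □◇t is true; □(¬p → s U t) is true; so □◇t ∧ □(¬p → s U t) is true.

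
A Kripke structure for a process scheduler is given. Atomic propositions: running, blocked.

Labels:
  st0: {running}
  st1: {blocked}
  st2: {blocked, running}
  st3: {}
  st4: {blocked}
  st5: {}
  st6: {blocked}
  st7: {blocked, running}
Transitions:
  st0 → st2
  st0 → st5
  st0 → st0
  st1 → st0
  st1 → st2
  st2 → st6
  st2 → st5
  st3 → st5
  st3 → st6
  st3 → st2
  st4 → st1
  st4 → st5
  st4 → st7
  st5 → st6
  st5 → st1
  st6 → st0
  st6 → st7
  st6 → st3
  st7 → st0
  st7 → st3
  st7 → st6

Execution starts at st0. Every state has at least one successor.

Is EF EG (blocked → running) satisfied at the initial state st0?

Satisfied

States satisfying EG (blocked → running): {st0, st7}.
States satisfying EF EG (blocked → running): {st0, st1, st2, st3, st4, st5, st6, st7}.
Some path from st0 reaches a state where EG (blocked → running) holds.
st0 ∈ Sat(EF EG (blocked → running)).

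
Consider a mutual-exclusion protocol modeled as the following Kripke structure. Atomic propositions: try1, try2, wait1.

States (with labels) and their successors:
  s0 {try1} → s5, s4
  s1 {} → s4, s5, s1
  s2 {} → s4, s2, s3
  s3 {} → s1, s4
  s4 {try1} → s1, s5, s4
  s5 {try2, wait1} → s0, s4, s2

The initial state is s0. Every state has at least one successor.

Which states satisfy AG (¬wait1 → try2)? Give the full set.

none

States satisfying ¬wait1 → try2: {s5}.
States satisfying AG (¬wait1 → try2): ∅.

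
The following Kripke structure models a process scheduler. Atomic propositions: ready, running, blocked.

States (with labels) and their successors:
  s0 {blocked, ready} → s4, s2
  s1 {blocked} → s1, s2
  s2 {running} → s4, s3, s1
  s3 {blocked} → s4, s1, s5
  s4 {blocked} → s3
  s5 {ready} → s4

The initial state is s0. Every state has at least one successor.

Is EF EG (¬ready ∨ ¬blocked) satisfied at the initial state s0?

Holds

States satisfying EG (¬ready ∨ ¬blocked): {s1, s2, s3, s4, s5}.
States satisfying EF EG (¬ready ∨ ¬blocked): {s0, s1, s2, s3, s4, s5}.
Some path from s0 reaches a state where EG (¬ready ∨ ¬blocked) holds.
s0 ∈ Sat(EF EG (¬ready ∨ ¬blocked)).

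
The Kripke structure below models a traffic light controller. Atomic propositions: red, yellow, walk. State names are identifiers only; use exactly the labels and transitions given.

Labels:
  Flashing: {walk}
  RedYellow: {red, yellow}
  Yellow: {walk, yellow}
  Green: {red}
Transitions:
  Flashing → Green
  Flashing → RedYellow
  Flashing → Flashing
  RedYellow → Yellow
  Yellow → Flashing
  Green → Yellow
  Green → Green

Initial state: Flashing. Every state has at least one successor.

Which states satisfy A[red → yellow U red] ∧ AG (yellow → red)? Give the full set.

States satisfying red → yellow: {Flashing, RedYellow, Yellow}.
States satisfying red: {RedYellow, Green}.
States satisfying A[red → yellow U red]: {RedYellow, Green}.
States satisfying yellow → red: {Flashing, RedYellow, Green}.
States satisfying AG (yellow → red): ∅.
States satisfying A[red → yellow U red] ∧ AG (yellow → red): ∅.

none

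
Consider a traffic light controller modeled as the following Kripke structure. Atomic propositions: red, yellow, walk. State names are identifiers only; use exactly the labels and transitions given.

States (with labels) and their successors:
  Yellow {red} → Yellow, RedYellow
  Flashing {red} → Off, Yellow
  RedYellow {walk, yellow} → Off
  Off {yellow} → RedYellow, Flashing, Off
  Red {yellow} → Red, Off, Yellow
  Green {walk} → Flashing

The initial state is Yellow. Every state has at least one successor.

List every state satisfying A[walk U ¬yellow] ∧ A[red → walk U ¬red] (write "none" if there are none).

{Green}

States satisfying walk: {RedYellow, Green}.
States satisfying ¬yellow: {Yellow, Flashing, Green}.
States satisfying A[walk U ¬yellow]: {Yellow, Flashing, Green}.
States satisfying red → walk: {RedYellow, Off, Red, Green}.
States satisfying ¬red: {RedYellow, Off, Red, Green}.
States satisfying A[red → walk U ¬red]: {RedYellow, Off, Red, Green}.
States satisfying A[walk U ¬yellow] ∧ A[red → walk U ¬red]: {Green}.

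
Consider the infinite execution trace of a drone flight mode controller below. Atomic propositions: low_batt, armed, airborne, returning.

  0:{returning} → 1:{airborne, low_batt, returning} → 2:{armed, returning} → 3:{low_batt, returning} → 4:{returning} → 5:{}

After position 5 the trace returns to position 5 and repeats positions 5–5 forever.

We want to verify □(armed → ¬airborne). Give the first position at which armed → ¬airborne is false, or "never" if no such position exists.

armed → ¬airborne holds at every position 0..5, and those are all the positions the trace ever visits, so the invariant □(armed → ¬airborne) is never violated.

never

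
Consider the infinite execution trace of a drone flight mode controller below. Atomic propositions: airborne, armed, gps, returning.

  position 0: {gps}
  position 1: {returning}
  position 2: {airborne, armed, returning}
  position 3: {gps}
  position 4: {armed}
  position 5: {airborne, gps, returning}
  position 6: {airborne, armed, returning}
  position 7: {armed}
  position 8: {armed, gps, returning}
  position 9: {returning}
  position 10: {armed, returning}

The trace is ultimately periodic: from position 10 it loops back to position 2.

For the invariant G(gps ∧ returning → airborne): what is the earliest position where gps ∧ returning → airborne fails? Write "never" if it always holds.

8

Check gps ∧ returning → airborne at each position in order: 0 ✓, 1 ✓, 2 ✓, 3 ✓, 4 ✓, 5 ✓, 6 ✓, 7 ✓.
At position 8 the labels are {armed, gps, returning}, so gps ∧ returning → airborne is false there. This is the first violation.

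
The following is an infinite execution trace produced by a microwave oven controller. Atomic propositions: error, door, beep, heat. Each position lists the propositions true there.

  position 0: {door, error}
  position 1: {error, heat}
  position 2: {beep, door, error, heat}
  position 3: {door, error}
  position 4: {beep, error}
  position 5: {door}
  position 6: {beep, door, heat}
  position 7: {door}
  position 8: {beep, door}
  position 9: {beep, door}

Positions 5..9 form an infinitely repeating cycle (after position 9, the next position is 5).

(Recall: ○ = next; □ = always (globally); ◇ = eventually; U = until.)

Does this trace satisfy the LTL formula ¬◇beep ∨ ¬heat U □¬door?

Walking from position 0: at position 1, □¬door has not yet held and ¬heat fails, so ¬heat U □¬door is false.
At position 0: ¬◇beep is false; ¬heat U □¬door is false; so ¬◇beep ∨ ¬heat U □¬door is false.

No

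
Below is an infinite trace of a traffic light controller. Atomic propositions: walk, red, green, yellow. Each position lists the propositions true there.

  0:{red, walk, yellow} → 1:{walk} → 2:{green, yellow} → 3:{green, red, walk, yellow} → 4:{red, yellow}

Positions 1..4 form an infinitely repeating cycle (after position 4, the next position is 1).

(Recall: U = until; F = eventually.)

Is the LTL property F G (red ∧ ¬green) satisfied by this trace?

No

G (red ∧ ¬green) is false at every position 0..4, so it never becomes true and F G (red ∧ ¬green) fails.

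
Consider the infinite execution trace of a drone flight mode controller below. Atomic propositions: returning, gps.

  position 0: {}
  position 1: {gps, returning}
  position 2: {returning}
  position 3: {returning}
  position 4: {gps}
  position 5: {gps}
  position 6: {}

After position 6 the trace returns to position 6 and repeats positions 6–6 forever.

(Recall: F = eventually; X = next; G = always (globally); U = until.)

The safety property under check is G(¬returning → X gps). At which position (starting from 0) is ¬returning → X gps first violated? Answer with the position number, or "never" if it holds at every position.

5

Check ¬returning → X gps at each position in order: 0 ✓, 1 ✓, 2 ✓, 3 ✓, 4 ✓.
At position 5 the labels are {gps} and the next position 6 has {}, so ¬returning → X gps is false there. This is the first violation.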